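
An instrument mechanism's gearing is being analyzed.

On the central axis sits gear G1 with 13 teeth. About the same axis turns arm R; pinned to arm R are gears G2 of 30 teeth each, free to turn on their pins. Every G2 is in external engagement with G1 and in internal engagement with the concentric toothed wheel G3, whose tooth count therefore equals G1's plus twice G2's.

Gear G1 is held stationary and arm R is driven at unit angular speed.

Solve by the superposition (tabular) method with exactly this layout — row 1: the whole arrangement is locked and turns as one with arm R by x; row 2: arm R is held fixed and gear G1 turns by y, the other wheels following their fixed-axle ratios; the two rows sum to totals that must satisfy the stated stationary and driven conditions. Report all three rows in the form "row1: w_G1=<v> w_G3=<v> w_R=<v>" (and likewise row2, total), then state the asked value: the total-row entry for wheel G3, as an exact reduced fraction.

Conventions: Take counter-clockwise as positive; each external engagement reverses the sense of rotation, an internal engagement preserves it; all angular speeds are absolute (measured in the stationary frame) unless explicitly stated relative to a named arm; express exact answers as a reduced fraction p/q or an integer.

row1: w_G1=1 w_G3=1 w_R=1
row2: w_G1=-1 w_G3=13/73 w_R=0
total: w_G1=0 w_G3=86/73 w_R=1
asked value: 86/73

planetary set (13T centre, 30T on arm, 73T internal) — Willis relation
row 1: whole set turns with the arm by x
row 2 (arm held, sun turns y): ω_ring = −(13/73)·y, ω_arm = 0
boundary: total ω_sun = x + y = 0 and total ω_arm = x = 1  ⇒  y = -1, x = 1
row 2 ring = −(13/73)·(-1) = 13/73
totals (row 1 + row 2): sun 1 + (-1) = 0, ring 1 + 13/73 = 86/73, arm 1 + 0 = 1
asked cell (total, ring) = 86/73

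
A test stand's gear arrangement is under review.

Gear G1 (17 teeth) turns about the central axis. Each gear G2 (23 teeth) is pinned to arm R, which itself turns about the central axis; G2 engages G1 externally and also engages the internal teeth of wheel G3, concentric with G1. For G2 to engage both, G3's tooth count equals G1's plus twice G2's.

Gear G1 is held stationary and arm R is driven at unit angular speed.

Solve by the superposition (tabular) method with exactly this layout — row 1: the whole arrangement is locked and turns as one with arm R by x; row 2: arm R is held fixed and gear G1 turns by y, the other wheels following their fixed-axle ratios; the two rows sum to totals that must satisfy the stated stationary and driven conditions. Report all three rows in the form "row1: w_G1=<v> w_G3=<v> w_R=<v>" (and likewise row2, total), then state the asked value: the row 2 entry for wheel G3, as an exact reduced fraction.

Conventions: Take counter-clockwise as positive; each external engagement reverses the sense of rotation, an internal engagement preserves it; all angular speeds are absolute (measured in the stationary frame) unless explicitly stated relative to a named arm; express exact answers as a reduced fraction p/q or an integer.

class = planetary set [G3 = 17+2·23 = 63; Willis about the carrier]
superposition row 1 [locked train]: every member turns x
row 2 — arm fixed, fixed-axis ratios: sun y, ring −(17/63)·y, arm 0
boundary: total ω_sun = x + y = 0 and total ω_arm = x = 1  ⇒  y = -1, x = 1
row 2 ring = −(17/63)·(-1) = 17/63
totals (row 1 + row 2): sun 1 + (-1) = 0, ring 1 + 17/63 = 80/63, arm 1 + 0 = 1
asked cell (row2, ring) = 17/63

row1: w_G1=1 w_G3=1 w_R=1
row2: w_G1=-1 w_G3=17/63 w_R=0
total: w_G1=0 w_G3=80/63 w_R=1
asked value: 17/63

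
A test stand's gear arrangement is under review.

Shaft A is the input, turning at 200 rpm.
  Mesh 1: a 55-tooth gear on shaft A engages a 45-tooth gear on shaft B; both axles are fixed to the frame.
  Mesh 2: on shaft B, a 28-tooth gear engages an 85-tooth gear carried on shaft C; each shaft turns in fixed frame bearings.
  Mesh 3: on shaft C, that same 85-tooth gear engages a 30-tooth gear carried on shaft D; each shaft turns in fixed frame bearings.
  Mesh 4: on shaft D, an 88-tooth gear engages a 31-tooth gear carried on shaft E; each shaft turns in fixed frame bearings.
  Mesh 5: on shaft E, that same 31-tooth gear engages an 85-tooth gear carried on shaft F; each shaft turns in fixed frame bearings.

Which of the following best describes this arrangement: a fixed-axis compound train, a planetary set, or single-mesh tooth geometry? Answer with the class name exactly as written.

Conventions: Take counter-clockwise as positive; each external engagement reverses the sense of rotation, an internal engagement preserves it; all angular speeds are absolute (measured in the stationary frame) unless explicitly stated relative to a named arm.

recognized (6 fixed axles, 5 meshes): fixed-axis compound train
classification: fixed-axis compound train

fixed-axis compound train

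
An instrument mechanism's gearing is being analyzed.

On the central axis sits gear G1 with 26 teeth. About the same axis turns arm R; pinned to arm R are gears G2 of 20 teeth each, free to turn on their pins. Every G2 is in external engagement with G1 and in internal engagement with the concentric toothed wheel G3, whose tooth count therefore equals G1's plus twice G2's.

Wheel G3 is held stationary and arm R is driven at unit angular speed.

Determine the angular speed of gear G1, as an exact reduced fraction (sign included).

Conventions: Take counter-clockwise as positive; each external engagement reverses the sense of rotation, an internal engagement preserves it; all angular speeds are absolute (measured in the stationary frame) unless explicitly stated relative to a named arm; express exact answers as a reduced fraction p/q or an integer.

topology: planetary set — G1 26T / G2 20T / G3 66T, arm = carrier (Willis)
ring teeth: 26 + 2·20 = 66
26(ω_sun−ω_arm) = −66(ω_ring−ω_arm),  ω_ring = 0, ω_arm = 1
ω_sun = 1 − (66/26)(0−1) = 46/13
exact speed ratio = 46/13

46/13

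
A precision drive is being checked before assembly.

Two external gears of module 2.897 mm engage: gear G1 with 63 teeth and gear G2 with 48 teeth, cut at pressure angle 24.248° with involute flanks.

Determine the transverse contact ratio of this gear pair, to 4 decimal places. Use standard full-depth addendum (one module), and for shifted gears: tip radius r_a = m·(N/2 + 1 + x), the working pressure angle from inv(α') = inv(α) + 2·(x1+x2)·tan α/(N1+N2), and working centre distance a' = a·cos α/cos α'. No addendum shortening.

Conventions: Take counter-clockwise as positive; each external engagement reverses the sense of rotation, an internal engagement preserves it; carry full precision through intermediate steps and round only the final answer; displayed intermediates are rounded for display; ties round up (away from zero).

single-mesh involute tooth geometry (63T engaging 48T at module 2.897)
base radii: r_b1 = 83.204609, r_b2 = 63.393988
tip radii: r_a1 = 94.152500, r_a2 = 72.425000
no profile shift: α' = α, a' = a
action lengths: √(r_a1²−r_b1²) = 44.064569, √(r_a2²−r_b2²) = 35.022605
base pitch p_b = π·m·cos α = 8.298254
CR = (44.064569 + 35.022605 − 160.783500·sin 24.24800°)/8.298254 = 1.573280
contact ratio ≈ 1.5733

1.5733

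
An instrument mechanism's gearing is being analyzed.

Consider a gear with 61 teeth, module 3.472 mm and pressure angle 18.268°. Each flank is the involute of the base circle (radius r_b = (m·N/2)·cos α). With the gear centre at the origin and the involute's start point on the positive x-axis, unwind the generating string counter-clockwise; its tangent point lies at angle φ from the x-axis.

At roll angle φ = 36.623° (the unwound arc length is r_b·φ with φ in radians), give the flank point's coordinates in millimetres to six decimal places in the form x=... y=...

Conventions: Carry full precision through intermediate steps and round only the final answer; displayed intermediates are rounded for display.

topology: single-mesh involute geometry — m = 3.472, N = 61
pitch radius r_p = m·N/2 = 3.472·61/2 = 105.896000
base radius r_b = r_p·cos α = 105.896000·cos 18.268° = 100.558915
roll angle φ = 36.623° = 0.63919193 rad
x = r_b·(cos φ + φ·sin φ) = 119.050308
y = r_b·(sin φ − φ·cos φ) = 8.401262

x=119.050308 y=8.401262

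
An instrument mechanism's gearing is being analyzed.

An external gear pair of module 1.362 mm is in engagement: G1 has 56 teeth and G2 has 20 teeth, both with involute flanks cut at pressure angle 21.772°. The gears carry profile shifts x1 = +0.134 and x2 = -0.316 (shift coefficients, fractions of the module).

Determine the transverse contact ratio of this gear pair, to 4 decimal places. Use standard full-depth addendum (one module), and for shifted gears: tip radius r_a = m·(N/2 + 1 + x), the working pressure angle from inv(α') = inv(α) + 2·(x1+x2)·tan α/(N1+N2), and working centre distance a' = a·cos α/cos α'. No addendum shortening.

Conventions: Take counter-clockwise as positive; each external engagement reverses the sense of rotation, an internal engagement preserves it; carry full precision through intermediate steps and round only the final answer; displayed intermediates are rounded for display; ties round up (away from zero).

class = single-mesh tooth geometry [involute pair 56T × 20T, m = 1.362]
base radii: r_b1 = 35.415652, r_b2 = 12.648447
tip radii: r_a1 = 39.680508, r_a2 = 14.551608
inv(α') = inv(21.772°) + 2·(+0.134-0.316)·tan α/(56+20) = 0.01749868  ⇒  α' = 21.05961°
a' = a·cos α / cos α' = 51.7560·cos 21.772°/cos 21.05961° = 51.504218
action lengths: √(r_a1²−r_b1²) = 17.896209, √(r_a2²−r_b2²) = 7.194865
base pitch p_b = π·m·cos α = 3.973627
CR = (17.896209 + 7.194865 − 51.504218·sin 21.05961°)/3.973627 = 1.656823
contact ratio ≈ 1.6568

1.6568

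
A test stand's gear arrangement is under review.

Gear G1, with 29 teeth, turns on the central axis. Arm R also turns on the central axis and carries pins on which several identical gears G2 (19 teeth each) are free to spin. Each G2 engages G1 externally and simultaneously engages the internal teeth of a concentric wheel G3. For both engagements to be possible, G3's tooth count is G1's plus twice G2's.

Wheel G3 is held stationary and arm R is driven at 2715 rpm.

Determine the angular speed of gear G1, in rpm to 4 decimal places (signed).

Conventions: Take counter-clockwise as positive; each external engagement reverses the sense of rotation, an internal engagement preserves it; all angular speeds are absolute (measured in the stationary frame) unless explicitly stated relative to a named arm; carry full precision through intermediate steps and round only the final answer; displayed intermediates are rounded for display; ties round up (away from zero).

topology: planetary set — G1 29T / G2 19T / G3 67T, arm = carrier (Willis)
normalise by the input: solve with ω_arm = 1, then scale by 2715 rpm
ring teeth: 29 + 2·19 = 67
29(ω_sun−ω_arm) = −67(ω_ring−ω_arm),  ω_ring = 0, ω_arm = 1
ω_sun = 1 − (67/29)(0−1) = 96/29
scale: ω_sun = 96/29 × 2715 rpm = +8987.5862 rpm

+8987.5862 rpm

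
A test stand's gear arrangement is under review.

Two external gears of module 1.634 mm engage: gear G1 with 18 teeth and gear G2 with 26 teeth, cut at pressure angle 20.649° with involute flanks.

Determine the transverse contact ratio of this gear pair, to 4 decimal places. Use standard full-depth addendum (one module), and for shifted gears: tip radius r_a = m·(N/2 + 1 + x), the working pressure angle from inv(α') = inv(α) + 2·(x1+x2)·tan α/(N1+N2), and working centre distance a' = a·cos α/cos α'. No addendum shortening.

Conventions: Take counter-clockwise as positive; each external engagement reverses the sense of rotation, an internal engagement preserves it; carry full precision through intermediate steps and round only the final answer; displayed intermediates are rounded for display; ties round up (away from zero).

1.5522

class = single-mesh tooth geometry [involute pair 18T × 26T, m = 1.634]
base radii: r_b1 = 13.761261, r_b2 = 19.877378
tip radii: r_a1 = 16.340000, r_a2 = 22.876000
no profile shift: α' = α, a' = a
action lengths: √(r_a1²−r_b1²) = 8.810408, √(r_a2²−r_b2²) = 11.322598
base pitch p_b = π·m·cos α = 4.803586
CR = (8.810408 + 11.322598 − 35.948000·sin 20.64900°)/4.803586 = 1.552221
contact ratio ≈ 1.5522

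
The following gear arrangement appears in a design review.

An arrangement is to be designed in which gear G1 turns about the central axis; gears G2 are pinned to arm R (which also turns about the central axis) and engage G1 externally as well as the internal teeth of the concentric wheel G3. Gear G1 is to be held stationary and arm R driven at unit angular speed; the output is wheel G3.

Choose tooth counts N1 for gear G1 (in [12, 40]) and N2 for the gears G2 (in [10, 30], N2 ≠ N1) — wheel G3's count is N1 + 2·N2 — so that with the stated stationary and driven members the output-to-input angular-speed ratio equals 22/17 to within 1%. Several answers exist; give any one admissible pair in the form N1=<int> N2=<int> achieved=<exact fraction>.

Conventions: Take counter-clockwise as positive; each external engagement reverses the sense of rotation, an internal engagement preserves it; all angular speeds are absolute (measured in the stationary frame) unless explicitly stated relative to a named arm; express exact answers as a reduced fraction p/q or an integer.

class = planetary set [ratio 22/17 wanted; Willis about the carrier]
Willis with ω_sun = 0: ω_ring/ω_arm = (N1+N3)/N3; set equal to 22/17  ⇒  N3/N1 = 1/(22/17 − 1) = 17/5
N3 = N1 + 2·N2  ⇒  N2/N1 = (N3/N1 − 1)/2 = (17/5 − 1)/2 = 6/5
smallest multiple with N1 ≥ 12 and N2 ≥ 10: k = 3  ⇒  N1 = 3·5 = 15, N2 = 3·6 = 18 (N1 ≤ 40, N2 ≤ 30, N2 ≠ N1 ✓), N3 = 15 + 2·18 = 51
check: (N1+N3)/N3 with N1 = 15, N3 = 51 gives 22/17; |achieved − target| = 0 ≤ 11/850 ✓

N1=15 N2=18 achieved=22/17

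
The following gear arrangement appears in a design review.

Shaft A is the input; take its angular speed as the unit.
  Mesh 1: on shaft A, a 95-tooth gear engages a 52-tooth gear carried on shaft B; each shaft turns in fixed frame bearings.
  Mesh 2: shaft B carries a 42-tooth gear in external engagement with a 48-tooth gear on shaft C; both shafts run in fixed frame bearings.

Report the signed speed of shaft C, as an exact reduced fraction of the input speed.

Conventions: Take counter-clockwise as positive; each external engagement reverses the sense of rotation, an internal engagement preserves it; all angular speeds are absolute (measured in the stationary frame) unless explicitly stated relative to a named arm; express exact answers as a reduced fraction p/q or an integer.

2-mesh fixed-axis compound train (all bearings frame-fixed)
mesh 1 [95T→52T]: |ω|/ω_in = 1×95/52 = 95/52, sense flips to −
mesh 2 [42T→48T]: |ω|/ω_in = (95/52)×42/48 = 665/416, sense flips to +
signed output speed (× input speed) = 665/416

665/416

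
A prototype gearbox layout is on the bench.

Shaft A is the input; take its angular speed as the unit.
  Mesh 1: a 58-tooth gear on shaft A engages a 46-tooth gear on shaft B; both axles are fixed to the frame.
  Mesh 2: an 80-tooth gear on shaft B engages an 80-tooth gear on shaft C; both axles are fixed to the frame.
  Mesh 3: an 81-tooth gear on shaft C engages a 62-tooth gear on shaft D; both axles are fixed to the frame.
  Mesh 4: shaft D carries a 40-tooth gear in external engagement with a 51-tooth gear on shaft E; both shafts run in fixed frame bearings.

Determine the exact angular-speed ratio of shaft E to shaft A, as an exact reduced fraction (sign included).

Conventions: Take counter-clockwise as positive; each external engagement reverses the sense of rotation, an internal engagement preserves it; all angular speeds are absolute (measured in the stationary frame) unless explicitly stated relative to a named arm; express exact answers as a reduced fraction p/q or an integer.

class = fixed-axis compound train [4 meshes; 4 ratios multiply, 4 sense flips]
mesh 1 [58T→46T]: running ratio 29/23, sense −
mesh 2 [80T→80T]: running ratio 29/23, sense +
mesh 3 [81T→62T]: running ratio 2349/1426, sense −
mesh 4 [40T→51T]: running ratio 15660/12121, sense +
ω_out/ω_in = 15660/12121

15660/12121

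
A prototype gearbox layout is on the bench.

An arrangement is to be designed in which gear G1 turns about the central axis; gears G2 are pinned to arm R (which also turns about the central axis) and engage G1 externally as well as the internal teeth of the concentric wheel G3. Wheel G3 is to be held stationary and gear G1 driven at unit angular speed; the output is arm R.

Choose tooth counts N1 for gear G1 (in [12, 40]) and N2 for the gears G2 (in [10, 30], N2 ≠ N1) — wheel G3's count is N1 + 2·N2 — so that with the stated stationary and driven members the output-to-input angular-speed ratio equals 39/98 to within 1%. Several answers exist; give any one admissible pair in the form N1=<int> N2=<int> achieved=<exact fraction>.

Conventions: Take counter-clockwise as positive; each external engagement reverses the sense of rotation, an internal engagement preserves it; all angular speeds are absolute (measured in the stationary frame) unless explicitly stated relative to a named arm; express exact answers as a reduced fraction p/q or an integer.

N1=39 N2=10 achieved=39/98

design class (target 39/98): planetary set
Willis with ω_ring = 0: ω_arm/ω_sun = N1/(N1+N3); set equal to 39/98  ⇒  N3/N1 = 1/(39/98) − 1 = 59/39
N3 = N1 + 2·N2  ⇒  N2/N1 = (N3/N1 − 1)/2 = (59/39 − 1)/2 = 10/39
smallest multiple with N1 ≥ 12 and N2 ≥ 10: k = 1  ⇒  N1 = 1·39 = 39, N2 = 1·10 = 10 (N1 ≤ 40, N2 ≤ 30, N2 ≠ N1 ✓), N3 = 39 + 2·10 = 59
check: N1/(N1+N3) with N1 = 39, N3 = 59 gives 39/98; |achieved − target| = 0 ≤ 39/9800 ✓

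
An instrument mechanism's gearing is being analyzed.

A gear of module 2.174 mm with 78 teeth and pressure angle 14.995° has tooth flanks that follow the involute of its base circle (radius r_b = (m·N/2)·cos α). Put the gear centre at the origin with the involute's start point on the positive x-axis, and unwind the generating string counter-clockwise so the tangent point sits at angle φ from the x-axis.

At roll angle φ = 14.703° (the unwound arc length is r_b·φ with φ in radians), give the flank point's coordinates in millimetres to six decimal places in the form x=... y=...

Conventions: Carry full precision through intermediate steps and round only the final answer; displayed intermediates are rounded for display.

single-mesh involute tooth geometry (78T wheel at module 2.174)
pitch radius r_p = m·N/2 = 2.174·78/2 = 84.786000
base radius r_b = r_p·cos α = 84.786000·cos 14.995° = 81.898902
roll angle φ = 14.703° = 0.25661576 rad
x = r_b·(cos φ + φ·sin φ) = 84.551259
y = r_b·(sin φ − φ·cos φ) = 0.458294

x=84.551259 y=0.458294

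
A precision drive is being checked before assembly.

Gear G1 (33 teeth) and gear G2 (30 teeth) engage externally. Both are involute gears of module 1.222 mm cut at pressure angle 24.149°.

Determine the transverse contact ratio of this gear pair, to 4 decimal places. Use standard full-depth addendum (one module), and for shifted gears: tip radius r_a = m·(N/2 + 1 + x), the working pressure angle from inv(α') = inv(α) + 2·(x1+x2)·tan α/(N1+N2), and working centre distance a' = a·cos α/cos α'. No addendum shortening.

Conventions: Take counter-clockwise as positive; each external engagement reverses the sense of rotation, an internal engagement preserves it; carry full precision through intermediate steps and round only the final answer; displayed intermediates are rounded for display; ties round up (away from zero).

1.5067

class = single-mesh tooth geometry [involute pair 33T × 30T, m = 1.222]
base radii: r_b1 = 18.398428, r_b2 = 16.725843
tip radii: r_a1 = 21.385000, r_a2 = 19.552000
no profile shift: α' = α, a' = a
action lengths: √(r_a1²−r_b1²) = 10.900279, √(r_a2²−r_b2²) = 10.125555
base pitch p_b = π·m·cos α = 3.503052
CR = (10.900279 + 10.125555 − 38.493000·sin 24.14900°)/3.503052 = 1.506665
contact ratio ≈ 1.5067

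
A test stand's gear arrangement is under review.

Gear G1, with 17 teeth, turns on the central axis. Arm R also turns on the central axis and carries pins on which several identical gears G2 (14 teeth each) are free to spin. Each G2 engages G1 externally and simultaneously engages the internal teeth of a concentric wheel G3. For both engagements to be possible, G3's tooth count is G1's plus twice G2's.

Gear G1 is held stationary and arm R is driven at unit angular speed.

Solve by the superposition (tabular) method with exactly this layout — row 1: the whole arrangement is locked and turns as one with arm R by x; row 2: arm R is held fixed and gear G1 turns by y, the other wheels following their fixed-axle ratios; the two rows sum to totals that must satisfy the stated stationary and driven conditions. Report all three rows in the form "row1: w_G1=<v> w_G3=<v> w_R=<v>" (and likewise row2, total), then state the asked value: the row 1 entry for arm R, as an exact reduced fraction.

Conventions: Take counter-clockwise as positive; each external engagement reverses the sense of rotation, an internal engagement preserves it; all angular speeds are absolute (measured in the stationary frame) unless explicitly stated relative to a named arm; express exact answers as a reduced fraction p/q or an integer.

row1: w_G1=1 w_G3=1 w_R=1
row2: w_G1=-1 w_G3=17/45 w_R=0
total: w_G1=0 w_G3=62/45 w_R=1
asked value: 1

class = planetary set [G3 = 17+2·14 = 45; Willis about the carrier]
superposition row 1 [locked train]: every member turns x
superposition row 2 [arm held]: sun y, ring −(17/45)·y, arm 0
boundary: total ω_sun = x + y = 0 and total ω_arm = x = 1  ⇒  y = -1, x = 1
row 2 ring = −(17/45)·(-1) = 17/45
totals (row 1 + row 2): sun 1 + (-1) = 0, ring 1 + 17/45 = 62/45, arm 1 + 0 = 1
asked cell (row1, arm) = 1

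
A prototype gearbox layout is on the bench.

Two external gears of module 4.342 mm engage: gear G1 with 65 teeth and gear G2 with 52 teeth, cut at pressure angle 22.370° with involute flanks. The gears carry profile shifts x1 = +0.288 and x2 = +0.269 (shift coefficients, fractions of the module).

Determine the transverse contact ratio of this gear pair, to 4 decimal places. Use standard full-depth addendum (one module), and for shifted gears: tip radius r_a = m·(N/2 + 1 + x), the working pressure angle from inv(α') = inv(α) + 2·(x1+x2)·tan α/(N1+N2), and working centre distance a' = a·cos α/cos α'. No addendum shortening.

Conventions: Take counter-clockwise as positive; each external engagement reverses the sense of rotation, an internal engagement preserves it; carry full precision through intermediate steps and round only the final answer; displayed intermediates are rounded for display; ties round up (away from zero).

topology: single-mesh involute geometry — m = 4.342, 65T/52T pair
base radii: r_b1 = 130.495452, r_b2 = 104.396362
tip radii: r_a1 = 146.707496, r_a2 = 118.401998
inv(α') = inv(22.370°) + 2·(+0.288+0.269)·tan α/(65+52) = 0.02504628  ⇒  α' = 23.61641°
a' = a·cos α / cos α' = 254.0070·cos 22.370°/cos 23.61641° = 256.362703
action lengths: √(r_a1²−r_b1²) = 67.037500, √(r_a2²−r_b2²) = 55.860834
base pitch p_b = π·m·cos α = 12.614263
CR = (67.037500 + 55.860834 − 256.362703·sin 23.61641°)/12.614263 = 1.601083
contact ratio ≈ 1.6011

1.6011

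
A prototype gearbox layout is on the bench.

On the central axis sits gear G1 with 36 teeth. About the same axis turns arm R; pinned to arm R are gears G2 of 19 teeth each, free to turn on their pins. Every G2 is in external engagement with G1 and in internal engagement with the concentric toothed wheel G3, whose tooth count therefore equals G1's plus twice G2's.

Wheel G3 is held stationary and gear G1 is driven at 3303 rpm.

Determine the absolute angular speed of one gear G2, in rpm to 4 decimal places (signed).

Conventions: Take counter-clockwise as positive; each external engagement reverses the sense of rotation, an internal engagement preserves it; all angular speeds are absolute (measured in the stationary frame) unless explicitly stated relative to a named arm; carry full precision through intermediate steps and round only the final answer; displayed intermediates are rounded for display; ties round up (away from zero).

recognized (axles ride arm R): planetary set, 36/19/74 teeth
normalise by the input: solve with ω_sun = 1, then scale by 3303 rpm
ring teeth: 36 + 2·19 = 74
36(ω_sun−ω_arm) = −74(ω_ring−ω_arm),  ω_ring = 0, ω_sun = 1
36(1−ω_arm) = −74(0−ω_arm)  ⇒  110·ω_arm = 36  ⇒  ω_arm = 18/55
sun–planet mesh: 36·(1−18/55) = −19·(ω_p−ω_arm)  ⇒  ω_p−ω_arm = -1332/1045
ω_p = 18/55 − 1332/1045 = -18/19
scale: ω_p = -18/19 × 3303 rpm = -3129.1579 rpm

-3129.1579 rpm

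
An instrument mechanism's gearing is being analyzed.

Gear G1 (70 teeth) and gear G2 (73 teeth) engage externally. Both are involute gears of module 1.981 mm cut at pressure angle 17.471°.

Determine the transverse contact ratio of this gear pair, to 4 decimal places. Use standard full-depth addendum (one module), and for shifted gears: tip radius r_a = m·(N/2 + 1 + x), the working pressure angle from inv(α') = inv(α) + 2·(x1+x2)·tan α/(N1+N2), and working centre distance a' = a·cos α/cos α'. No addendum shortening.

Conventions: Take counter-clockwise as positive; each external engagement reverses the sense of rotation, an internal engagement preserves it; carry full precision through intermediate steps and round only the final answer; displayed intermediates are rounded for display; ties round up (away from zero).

class = single-mesh tooth geometry [involute pair 70T × 73T, m = 1.981]
base radii: r_b1 = 66.136509, r_b2 = 68.970931
tip radii: r_a1 = 71.316000, r_a2 = 74.287500
no profile shift: α' = α, a' = a
action lengths: √(r_a1²−r_b1²) = 26.682092, √(r_a2²−r_b2²) = 27.597886
base pitch p_b = π·m·cos α = 5.936399
CR = (26.682092 + 27.597886 − 141.641500·sin 17.47100°)/5.936399 = 1.980314
contact ratio ≈ 1.9803

1.9803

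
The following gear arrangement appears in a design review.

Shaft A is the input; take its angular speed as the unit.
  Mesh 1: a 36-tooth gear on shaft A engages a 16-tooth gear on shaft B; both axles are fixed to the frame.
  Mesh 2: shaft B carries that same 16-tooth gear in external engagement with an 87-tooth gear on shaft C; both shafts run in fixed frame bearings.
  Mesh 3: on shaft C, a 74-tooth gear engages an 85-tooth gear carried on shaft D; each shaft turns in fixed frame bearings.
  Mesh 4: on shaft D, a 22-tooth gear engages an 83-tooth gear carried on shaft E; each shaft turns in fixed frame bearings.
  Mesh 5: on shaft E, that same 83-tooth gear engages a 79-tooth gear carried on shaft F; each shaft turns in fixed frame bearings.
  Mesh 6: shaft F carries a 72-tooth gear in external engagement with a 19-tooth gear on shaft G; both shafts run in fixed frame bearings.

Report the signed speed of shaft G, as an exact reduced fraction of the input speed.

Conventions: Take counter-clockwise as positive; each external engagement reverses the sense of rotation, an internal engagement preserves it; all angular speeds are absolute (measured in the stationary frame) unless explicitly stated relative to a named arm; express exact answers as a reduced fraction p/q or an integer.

6-mesh fixed-axis compound train (all bearings frame-fixed)
mesh 1 [36T→16T]: |ω|/ω_in = 1×36/16 = 9/4, sense flips to −
mesh 2 [16T→87T]: |ω|/ω_in = (9/4)×16/87 = 12/29, sense flips to +
mesh 3 [74T→85T]: |ω|/ω_in = (12/29)×74/85 = 888/2465, sense flips to −
mesh 4 [22T→83T]: |ω|/ω_in = (888/2465)×22/83 = 19536/204595, sense flips to +
mesh 5 [83T→79T]: |ω|/ω_in = (19536/204595)×83/79 = 19536/194735, sense flips to −
mesh 6 [72T→19T]: |ω|/ω_in = (19536/194735)×72/19 = 1406592/3699965, sense flips to +
signed output speed (× input speed) = 1406592/3699965

1406592/3699965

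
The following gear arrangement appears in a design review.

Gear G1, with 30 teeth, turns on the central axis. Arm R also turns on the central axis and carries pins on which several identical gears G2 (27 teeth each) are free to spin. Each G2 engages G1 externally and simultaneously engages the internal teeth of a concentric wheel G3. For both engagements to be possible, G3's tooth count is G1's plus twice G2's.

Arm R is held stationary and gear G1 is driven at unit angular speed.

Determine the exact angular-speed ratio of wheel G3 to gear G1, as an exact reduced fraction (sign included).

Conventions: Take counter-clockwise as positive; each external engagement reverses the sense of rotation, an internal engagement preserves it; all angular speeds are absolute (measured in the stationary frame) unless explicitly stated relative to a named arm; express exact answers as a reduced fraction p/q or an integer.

class = planetary set [G3 = 30+2·27 = 84; Willis about the carrier]
ring teeth: 30 + 2·27 = 84
30(ω_sun−ω_arm) = −84(ω_ring−ω_arm),  ω_arm = 0, ω_sun = 1
ω_ring = 0 − (30/84)(1−0) = -5/14
ω_out/ω_in = -5/14

-5/14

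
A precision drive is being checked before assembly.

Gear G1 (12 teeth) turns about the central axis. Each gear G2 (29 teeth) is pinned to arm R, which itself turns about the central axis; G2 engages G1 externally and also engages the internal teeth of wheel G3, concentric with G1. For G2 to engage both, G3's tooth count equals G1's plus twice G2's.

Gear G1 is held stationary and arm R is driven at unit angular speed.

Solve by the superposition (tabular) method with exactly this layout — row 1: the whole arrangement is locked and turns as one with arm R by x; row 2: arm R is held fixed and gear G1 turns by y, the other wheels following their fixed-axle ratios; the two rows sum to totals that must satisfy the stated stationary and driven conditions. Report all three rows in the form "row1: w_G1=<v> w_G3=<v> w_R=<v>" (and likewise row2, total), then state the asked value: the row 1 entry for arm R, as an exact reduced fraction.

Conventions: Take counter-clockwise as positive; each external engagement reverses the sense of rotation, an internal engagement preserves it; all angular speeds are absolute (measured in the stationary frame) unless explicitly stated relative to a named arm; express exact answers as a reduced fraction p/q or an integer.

row1: w_G1=1 w_G3=1 w_R=1
row2: w_G1=-1 w_G3=6/35 w_R=0
total: w_G1=0 w_G3=41/35 w_R=1
asked value: 1

recognized (axles ride arm R): planetary set, 12/29/70 teeth
row 1 (train locked, turned with arm): all members turn x
row 2 — arm fixed, fixed-axis ratios: sun y, ring −(12/70)·y, arm 0
boundary: total ω_sun = x + y = 0 and total ω_arm = x = 1  ⇒  y = -1, x = 1
row 2 ring = −(12/70)·(-1) = 6/35
totals (row 1 + row 2): sun 1 + (-1) = 0, ring 1 + 6/35 = 41/35, arm 1 + 0 = 1
asked cell (row1, arm) = 1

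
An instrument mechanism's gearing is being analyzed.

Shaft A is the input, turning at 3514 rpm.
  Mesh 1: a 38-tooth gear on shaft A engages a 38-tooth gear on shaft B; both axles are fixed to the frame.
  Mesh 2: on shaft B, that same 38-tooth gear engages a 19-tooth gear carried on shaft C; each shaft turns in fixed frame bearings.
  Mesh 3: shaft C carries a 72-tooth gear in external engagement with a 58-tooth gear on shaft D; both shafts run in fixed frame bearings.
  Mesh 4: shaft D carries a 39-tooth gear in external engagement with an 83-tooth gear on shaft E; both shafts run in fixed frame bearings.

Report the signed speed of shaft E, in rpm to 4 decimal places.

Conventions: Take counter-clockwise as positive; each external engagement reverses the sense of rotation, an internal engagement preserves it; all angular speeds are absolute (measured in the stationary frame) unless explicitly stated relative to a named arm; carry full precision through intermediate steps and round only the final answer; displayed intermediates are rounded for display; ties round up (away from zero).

+4099.4233 rpm

recognized (5 fixed axles, 4 meshes): fixed-axis compound train
mesh 1 [38T→38T]: ω = 3514.0000×38/38 = 3514.0000 rpm, sense flips to −
mesh 2 [38T→19T]: ω = 3514.0000×38/19 = 7028.0000 rpm, sense flips to +
mesh 3 [72T→58T]: ω = 7028.0000×72/58 = 8724.4138 rpm, sense flips to −
mesh 4 [39T→83T]: ω = 8724.4138×39/83 = 4099.4233 rpm, sense flips to +
signed output speed = +4099.4233 rpm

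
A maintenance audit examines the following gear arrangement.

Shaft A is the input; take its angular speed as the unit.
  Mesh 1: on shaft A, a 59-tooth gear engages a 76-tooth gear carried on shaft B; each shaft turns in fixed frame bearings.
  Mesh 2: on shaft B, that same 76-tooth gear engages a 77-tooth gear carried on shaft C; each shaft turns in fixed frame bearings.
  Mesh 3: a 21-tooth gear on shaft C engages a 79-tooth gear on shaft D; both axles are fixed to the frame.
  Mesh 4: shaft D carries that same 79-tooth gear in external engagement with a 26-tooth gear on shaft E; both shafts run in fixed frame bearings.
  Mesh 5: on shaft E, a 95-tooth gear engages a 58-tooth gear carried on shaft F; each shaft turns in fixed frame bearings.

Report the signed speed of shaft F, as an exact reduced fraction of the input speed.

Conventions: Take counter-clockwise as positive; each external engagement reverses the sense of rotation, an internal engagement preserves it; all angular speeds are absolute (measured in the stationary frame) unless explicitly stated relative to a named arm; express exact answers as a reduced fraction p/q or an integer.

-16815/16588

5-mesh fixed-axis compound train (all bearings frame-fixed)
mesh 1 [59T→76T]: |ω|/ω_in = 1×59/76 = 59/76, sense flips to −
mesh 2 [76T→77T]: |ω|/ω_in = (59/76)×76/77 = 59/77, sense flips to +
mesh 3 [21T→79T]: |ω|/ω_in = (59/77)×21/79 = 177/869, sense flips to −
mesh 4 [79T→26T]: |ω|/ω_in = (177/869)×79/26 = 177/286, sense flips to +
mesh 5 [95T→58T]: |ω|/ω_in = (177/286)×95/58 = 16815/16588, sense flips to −
signed output speed (× input speed) = -16815/16588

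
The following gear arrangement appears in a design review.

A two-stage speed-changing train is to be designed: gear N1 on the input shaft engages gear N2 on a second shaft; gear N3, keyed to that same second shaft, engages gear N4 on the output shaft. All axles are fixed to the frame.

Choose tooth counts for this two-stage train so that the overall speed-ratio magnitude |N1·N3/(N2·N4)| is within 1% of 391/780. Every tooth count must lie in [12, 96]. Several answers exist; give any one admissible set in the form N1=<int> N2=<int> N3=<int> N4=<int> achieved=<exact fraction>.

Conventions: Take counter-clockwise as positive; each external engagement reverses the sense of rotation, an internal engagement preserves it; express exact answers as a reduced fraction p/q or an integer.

design class (target 391/780): fixed-axis compound train
target = 391/780 in lowest terms: an exact hit needs N1·N3 = k·391 and N2·N4 = k·780 for one integer k, every count in [12, 96]; additionally prefer no 1:1 stage (N1 ≠ N2, N3 ≠ N4)
k = 1: N1·N3 = 391 = 17·23, N2·N4 = 780 = 12·65
achieved = 17·23/(12·65) = 391/780; |achieved − target| = 0 ≤ 391/78000 ✓

N1=17 N2=12 N3=23 N4=65 achieved=391/780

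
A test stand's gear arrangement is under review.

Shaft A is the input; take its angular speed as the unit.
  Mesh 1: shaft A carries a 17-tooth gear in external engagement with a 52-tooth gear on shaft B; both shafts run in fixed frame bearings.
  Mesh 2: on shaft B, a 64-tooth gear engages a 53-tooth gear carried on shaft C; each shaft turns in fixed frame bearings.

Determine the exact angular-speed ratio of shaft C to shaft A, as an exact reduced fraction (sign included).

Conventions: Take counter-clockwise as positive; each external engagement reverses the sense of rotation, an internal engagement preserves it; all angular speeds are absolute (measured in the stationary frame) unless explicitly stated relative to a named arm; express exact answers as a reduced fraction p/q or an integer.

272/689

class = fixed-axis compound train [2 meshes; 2 ratios multiply, 2 sense flips]
mesh 1 [17T→52T]: running ratio 17/52, sense −
mesh 2 [64T→53T]: running ratio 272/689, sense +
ω_out/ω_in = 272/689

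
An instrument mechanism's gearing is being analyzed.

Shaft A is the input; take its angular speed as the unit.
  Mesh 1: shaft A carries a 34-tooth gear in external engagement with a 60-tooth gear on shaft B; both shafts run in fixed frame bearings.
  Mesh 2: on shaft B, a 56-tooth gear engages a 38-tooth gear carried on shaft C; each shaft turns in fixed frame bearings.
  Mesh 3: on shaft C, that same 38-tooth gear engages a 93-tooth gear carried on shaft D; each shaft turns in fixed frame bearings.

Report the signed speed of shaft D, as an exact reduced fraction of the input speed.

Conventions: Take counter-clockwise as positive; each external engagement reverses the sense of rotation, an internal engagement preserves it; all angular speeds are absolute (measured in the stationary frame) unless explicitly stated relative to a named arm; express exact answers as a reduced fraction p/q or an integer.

-476/1395

3-mesh fixed-axis compound train (all bearings frame-fixed)
mesh 1 [34T→60T]: |ω|/ω_in = 1×34/60 = 17/30, sense flips to −
mesh 2 [56T→38T]: |ω|/ω_in = (17/30)×56/38 = 238/285, sense flips to +
mesh 3 [38T→93T]: |ω|/ω_in = (238/285)×38/93 = 476/1395, sense flips to −
signed output speed (× input speed) = -476/1395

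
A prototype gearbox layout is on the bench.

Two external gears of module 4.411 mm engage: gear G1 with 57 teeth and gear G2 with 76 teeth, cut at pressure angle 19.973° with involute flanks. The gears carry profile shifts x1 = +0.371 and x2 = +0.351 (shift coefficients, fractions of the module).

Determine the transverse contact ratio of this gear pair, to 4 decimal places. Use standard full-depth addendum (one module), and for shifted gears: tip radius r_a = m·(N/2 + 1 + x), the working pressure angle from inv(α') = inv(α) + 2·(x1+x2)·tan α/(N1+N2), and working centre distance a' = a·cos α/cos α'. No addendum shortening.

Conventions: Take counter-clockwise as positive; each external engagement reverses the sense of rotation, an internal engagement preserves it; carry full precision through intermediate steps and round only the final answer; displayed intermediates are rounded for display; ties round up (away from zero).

1.7159

recognized (one external pair, fixed centres): single-mesh tooth geometry, m = 4.411, N1 = 57, N2 = 76
base radii: r_b1 = 118.152297, r_b2 = 157.536396
tip radii: r_a1 = 131.760981, r_a2 = 173.577261
inv(α') = inv(19.973°) + 2·(+0.371+0.351)·tan α/(57+76) = 0.01878793  ⇒  α' = 21.54540°
a' = a·cos α / cos α' = 293.3315·cos 19.973°/cos 21.54540° = 296.399028
action lengths: √(r_a1²−r_b1²) = 58.318015, √(r_a2²−r_b2²) = 72.879006
base pitch p_b = π·m·cos α = 13.024084
CR = (58.318015 + 72.879006 − 296.399028·sin 21.54540°)/13.024084 = 1.715891
contact ratio ≈ 1.7159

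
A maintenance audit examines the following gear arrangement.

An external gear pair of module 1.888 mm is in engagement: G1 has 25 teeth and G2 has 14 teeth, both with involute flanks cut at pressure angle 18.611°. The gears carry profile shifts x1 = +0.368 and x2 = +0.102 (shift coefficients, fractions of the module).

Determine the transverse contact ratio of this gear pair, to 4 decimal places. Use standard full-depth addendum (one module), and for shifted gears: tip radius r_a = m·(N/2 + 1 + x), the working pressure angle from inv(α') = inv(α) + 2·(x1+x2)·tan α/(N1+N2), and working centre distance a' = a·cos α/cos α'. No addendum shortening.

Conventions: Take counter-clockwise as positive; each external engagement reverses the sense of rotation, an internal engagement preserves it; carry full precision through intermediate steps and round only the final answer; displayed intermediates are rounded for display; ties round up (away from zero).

class = single-mesh tooth geometry [involute pair 25T × 14T, m = 1.888]
base radii: r_b1 = 22.365889, r_b2 = 12.524898
tip radii: r_a1 = 26.182784, r_a2 = 15.296576
inv(α') = inv(18.611°) + 2·(+0.368+0.102)·tan α/(25+14) = 0.02004426  ⇒  α' = 21.99665°
a' = a·cos α / cos α' = 36.8160·cos 18.611°/cos 21.99665° = 37.630038
action lengths: √(r_a1²−r_b1²) = 13.612685, √(r_a2²−r_b2²) = 8.781354
base pitch p_b = π·m·cos α = 5.621161
CR = (13.612685 + 8.781354 − 37.630038·sin 21.99665°)/5.621161 = 1.476495
contact ratio ≈ 1.4765

1.4765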